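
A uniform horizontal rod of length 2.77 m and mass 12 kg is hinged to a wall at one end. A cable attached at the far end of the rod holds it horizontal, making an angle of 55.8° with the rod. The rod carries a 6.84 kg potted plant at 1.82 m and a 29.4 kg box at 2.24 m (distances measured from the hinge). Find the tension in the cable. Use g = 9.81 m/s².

T ≈ 406 N

Choose the hinge as the axis so the unknown hinge reaction has zero arm there.
Beam weight: 12 × 9.81 = 117.7 N down at 1.385 m → arm 1.385 m, τ = 117.7 × 1.385 = 163 N·m clockwise.
Potted plant: 6.84 × 9.81 = 67.1 N down at 1.82 m → arm 1.82 m, τ = 67.1 × 1.82 = 122.1 N·m clockwise.
Box: 29.4 × 9.81 = 288.4 N down at 2.24 m → arm 2.24 m, τ = 288.4 × 2.24 = 646 N·m clockwise.
Total clockwise load moment = 931.1 N·m.
The cable tension T acts at 2.77 m; only its component perpendicular to the rod, T sinθ, produces torque. sin 55.8° = 0.8271.
Setting net torque to zero: T × 2.77 × 0.8271 = 931.1 → T = 931.1 / 2.291 = 406 N.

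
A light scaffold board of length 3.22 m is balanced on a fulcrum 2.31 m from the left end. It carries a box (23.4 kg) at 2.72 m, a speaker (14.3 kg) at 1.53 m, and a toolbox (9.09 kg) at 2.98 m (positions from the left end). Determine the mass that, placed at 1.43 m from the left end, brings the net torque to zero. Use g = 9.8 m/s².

Taking torques about the fulcrum (at 2.31 m from the left end):
Box: 23.4 × 9.8 = 229.3 N down at 2.72 m → arm 0.41 m, τ = 229.3 × 0.41 = 94.01 N·m clockwise.
Speaker: 14.3 × 9.8 = 140.1 N down at 1.53 m → arm 0.78 m, τ = 140.1 × 0.78 = 109.3 N·m counterclockwise.
Toolbox: 9.09 × 9.8 = 89.08 N down at 2.98 m → arm 0.67 m, τ = 89.08 × 0.67 = 59.68 N·m clockwise.
Net moment of known loads = 44.39 N·m clockwise.
An unknown mass m at 1.43 m has arm 0.88 m; its moment is m·g·0.88 counterclockwise.
Στ = 0 ⇒ m × 9.8 × 0.88 = 44.39 ⇒ m = 44.39 / (9.8 × 0.88) = 5.15 kg.

m ≈ 5.15 kg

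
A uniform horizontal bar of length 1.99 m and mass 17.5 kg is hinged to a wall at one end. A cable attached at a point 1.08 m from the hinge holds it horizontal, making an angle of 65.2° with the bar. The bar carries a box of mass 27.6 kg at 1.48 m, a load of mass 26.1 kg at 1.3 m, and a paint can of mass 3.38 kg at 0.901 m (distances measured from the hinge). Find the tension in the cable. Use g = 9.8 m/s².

About the hinge:
Beam weight: 17.5 × 9.8 = 171.5 N down at 0.995 m → arm 0.995 m, τ = 171.5 × 0.995 = 170.6 N·m clockwise.
Box: 27.6 × 9.8 = 270.5 N down at 1.48 m → arm 1.48 m, τ = 270.5 × 1.48 = 400.3 N·m clockwise.
Load: 26.1 × 9.8 = 255.8 N down at 1.3 m → arm 1.3 m, τ = 255.8 × 1.3 = 332.5 N·m clockwise.
Paint can: 3.38 × 9.8 = 33.12 N down at 0.901 m → arm 0.901 m, τ = 33.12 × 0.901 = 29.84 N·m clockwise.
Total clockwise load moment = 933.2 N·m.
The cable tension T acts at 1.08 m; only its component perpendicular to the bar, T sinθ, produces torque. sin 65.2° = 0.9078.
Balancing moments: T × 1.08 × 0.9078 = 933.2, giving T = 933.2 / 0.9804 = 952 N.

T ≈ 952 N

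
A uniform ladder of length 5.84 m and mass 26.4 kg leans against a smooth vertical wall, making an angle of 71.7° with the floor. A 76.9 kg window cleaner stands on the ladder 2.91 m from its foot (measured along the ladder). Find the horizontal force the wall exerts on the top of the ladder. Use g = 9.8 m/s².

Sum moments about the foot of the ladder (the floor normal and friction both act there and drop out).
Ladder weight 26.4×9.8 = 258.7 N acts at 2.92 m along the ladder; its horizontal arm is 2.92·cos71.7° = 0.9169 m → τ = 237.2 N·m clockwise.
Window cleaner: 76.9×9.8 = 753.6 N at 2.91 m → arm 0.9137 m → τ = 688.6 N·m clockwise.
Wall normal N acts horizontally at the top; its moment arm is the height L sinθ = 5.84·sin71.7° = 5.545 m, counterclockwise.
For rotational equilibrium, N × 5.545 = 925.8, so N = 167 N.

N_wall ≈ 167 N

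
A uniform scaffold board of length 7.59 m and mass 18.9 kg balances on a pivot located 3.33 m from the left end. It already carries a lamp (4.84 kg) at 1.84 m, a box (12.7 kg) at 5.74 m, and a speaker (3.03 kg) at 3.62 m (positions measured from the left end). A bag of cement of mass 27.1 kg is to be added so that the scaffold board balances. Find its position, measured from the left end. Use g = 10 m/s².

x ≈ 2.11 m from the left end

Sum moments about the pivot (at 3.33 m from the left end) (the support reaction has zero arm there).
Beam weight: 18.9 × 10 = 189 N down at 3.795 m → arm 0.465 m, τ = 189 × 0.465 = 87.89 N·m clockwise.
Lamp: 4.84 × 10 = 48.4 N down at 1.84 m → arm 1.49 m, τ = 48.4 × 1.49 = 72.12 N·m counterclockwise.
Box: 12.7 × 10 = 127 N down at 5.74 m → arm 2.41 m, τ = 127 × 2.41 = 306.1 N·m clockwise.
Speaker: 3.03 × 10 = 30.3 N down at 3.62 m → arm 0.29 m, τ = 30.3 × 0.29 = 8.787 N·m clockwise.
Net moment of existing loads = 330.7 N·m clockwise.
The bag of cement weighs 27.1 × 10 = 271 N and must supply an equal counterclockwise moment, so its lever arm about the pivot is 330.7 / 271 = 1.22 m.
That puts it at 3.33 − 1.22 = 2.11 m from the left end.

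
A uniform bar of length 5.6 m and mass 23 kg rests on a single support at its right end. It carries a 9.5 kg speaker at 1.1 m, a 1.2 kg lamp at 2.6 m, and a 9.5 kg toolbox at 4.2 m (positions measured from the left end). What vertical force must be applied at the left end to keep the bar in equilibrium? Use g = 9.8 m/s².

About the right end:
Beam weight: 23 × 9.8 = 225.4 N down at 2.8 m → arm 2.8 m, τ = 225.4 × 2.8 = 631.1 N·m counterclockwise.
Speaker: 9.5 × 9.8 = 93.1 N down at 1.1 m → arm 4.5 m, τ = 93.1 × 4.5 = 418.9 N·m counterclockwise.
Lamp: 1.2 × 9.8 = 11.76 N down at 2.6 m → arm 3 m, τ = 11.76 × 3 = 35.28 N·m counterclockwise.
Toolbox: 9.5 × 9.8 = 93.1 N down at 4.2 m → arm 1.4 m, τ = 93.1 × 1.4 = 130.3 N·m counterclockwise.
Net moment of the loads = 1216 N·m counterclockwise.
The upward force F acts at the left end, arm 5.6 m, giving F × 5.6 clockwise.
Στ = 0 ⇒ F × 5.6 = 1216 ⇒ F = 1216 / 5.6 = 217 N.

F ≈ 217 N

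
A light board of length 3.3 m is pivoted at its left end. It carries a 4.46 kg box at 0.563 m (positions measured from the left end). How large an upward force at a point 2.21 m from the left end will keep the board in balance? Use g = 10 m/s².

F ≈ 11.4 N

Sum moments about the left end (the unknown pivot reaction has zero arm there).
Box: 4.46 × 10 = 44.6 N down at 0.563 m → arm 0.563 m, τ = 44.6 × 0.563 = 25.11 N·m clockwise.
Net moment of the loads = 25.11 N·m clockwise.
The upward force F acts at a point 2.21 m from the left end, arm 2.21 m, giving F × 2.21 counterclockwise.
For rotational equilibrium, F × 2.21 = 25.11, so F = 25.11 / 2.21 = 11.4 N.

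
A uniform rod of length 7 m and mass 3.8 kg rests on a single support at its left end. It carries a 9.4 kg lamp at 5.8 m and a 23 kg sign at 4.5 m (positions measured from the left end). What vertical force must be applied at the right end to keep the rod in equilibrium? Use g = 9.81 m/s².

F ≈ 240 N

Choose the left end as the axis so the unknown pivot reaction has zero arm there.
Beam weight: 3.8 × 9.81 = 37.28 N down at 3.5 m → arm 3.5 m, τ = 37.28 × 3.5 = 130.5 N·m clockwise.
Lamp: 9.4 × 9.81 = 92.21 N down at 5.8 m → arm 5.8 m, τ = 92.21 × 5.8 = 534.8 N·m clockwise.
Sign: 23 × 9.81 = 225.6 N down at 4.5 m → arm 4.5 m, τ = 225.6 × 4.5 = 1015 N·m clockwise.
Net moment of the loads = 1680 N·m clockwise.
The upward force F acts at the right end, arm 7 m, giving F × 7 counterclockwise.
Στ = 0 ⇒ F × 7 = 1680 ⇒ F = 1680 / 7 = 240 N.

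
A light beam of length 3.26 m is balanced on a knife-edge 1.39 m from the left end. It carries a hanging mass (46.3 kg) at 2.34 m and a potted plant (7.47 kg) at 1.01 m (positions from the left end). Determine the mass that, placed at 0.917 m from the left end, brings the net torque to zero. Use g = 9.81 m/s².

Take moments about the knife-edge (at 1.39 m from the left end).
Hanging mass: 46.3 × 9.81 = 454.2 N down at 2.34 m → arm 0.95 m, τ = 454.2 × 0.95 = 431.5 N·m clockwise.
Potted plant: 7.47 × 9.81 = 73.28 N down at 1.01 m → arm 0.38 m, τ = 73.28 × 0.38 = 27.85 N·m counterclockwise.
Net moment of known loads = 403.6 N·m clockwise.
An unknown mass m at 0.917 m has arm 0.473 m; its moment is m·g·0.473 counterclockwise.
Setting net torque to zero: m × 9.81 × 0.473 = 403.6 → m = 403.6 / (9.81 × 0.473) = 87 kg.

m ≈ 87 kg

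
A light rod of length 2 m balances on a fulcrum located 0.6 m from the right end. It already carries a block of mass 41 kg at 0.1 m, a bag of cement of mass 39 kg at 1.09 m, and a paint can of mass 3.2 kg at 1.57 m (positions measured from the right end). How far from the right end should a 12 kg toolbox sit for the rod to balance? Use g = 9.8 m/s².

x ≈ 0.457 m from the right end

Sum moments about the fulcrum (at 0.6 m from the right end) (the support reaction has zero arm there).
Block: 41 × 9.8 = 401.8 N down at 0.1 m → arm 0.5 m, τ = 401.8 × 0.5 = 200.9 N·m clockwise.
Bag of cement: 39 × 9.8 = 382.2 N down at 1.09 m → arm 0.49 m, τ = 382.2 × 0.49 = 187.3 N·m counterclockwise.
Paint can: 3.2 × 9.8 = 31.36 N down at 1.57 m → arm 0.97 m, τ = 31.36 × 0.97 = 30.42 N·m counterclockwise.
Net moment of existing loads = 16.82 N·m counterclockwise.
The toolbox weighs 12 × 9.8 = 117.6 N and must supply an equal clockwise moment, so its lever arm about the fulcrum is 16.82 / 117.6 = 0.143 m.
That puts it at 0.6 − 0.143 = 0.457 m from the right end.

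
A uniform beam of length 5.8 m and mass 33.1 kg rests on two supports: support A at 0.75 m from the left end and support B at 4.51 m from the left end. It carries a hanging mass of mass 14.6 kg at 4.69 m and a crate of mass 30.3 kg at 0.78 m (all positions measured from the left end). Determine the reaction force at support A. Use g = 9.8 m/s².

Sum moments about support B (its reaction then has zero moment arm).
Beam weight: 33.1 × 9.8 = 324.4 N down at 2.9 m → arm 1.61 m, τ = 324.4 × 1.61 = 522.3 N·m counterclockwise.
Hanging mass: 14.6 × 9.8 = 143.1 N down at 4.69 m → arm 0.18 m, τ = 143.1 × 0.18 = 25.76 N·m clockwise.
Crate: 30.3 × 9.8 = 296.9 N down at 0.78 m → arm 3.73 m, τ = 296.9 × 3.73 = 1107 N·m counterclockwise.
Net load moment about support B = 1604 N·m counterclockwise.
Reaction R at support A is upward at 0.75 m, arm 3.76 m → moment R × 3.76 clockwise.
For rotational equilibrium, R × 3.76 = 1604, so R = 427 N.

R_A ≈ 427 N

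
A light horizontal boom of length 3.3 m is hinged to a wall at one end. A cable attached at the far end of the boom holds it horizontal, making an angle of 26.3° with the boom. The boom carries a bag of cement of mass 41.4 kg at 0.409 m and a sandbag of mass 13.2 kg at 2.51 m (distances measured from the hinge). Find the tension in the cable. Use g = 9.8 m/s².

About the hinge:
Bag of cement: 41.4 × 9.8 = 405.7 N down at 0.409 m → arm 0.409 m, τ = 405.7 × 0.409 = 165.9 N·m clockwise.
Sandbag: 13.2 × 9.8 = 129.4 N down at 2.51 m → arm 2.51 m, τ = 129.4 × 2.51 = 324.8 N·m clockwise.
Total clockwise load moment = 490.7 N·m.
The cable tension T acts at 3.3 m; only its component perpendicular to the boom, T sinθ, produces torque. sin 26.3° = 0.4431.
Setting net torque to zero: T × 3.3 × 0.4431 = 490.7 → T = 490.7 / 1.462 = 336 N.

T ≈ 336 N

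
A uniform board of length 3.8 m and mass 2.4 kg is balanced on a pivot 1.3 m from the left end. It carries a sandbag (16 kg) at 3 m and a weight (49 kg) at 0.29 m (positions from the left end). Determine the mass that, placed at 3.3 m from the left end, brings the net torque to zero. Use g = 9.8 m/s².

Taking torques about the pivot (at 1.3 m from the left end):
Beam weight: 2.4 × 9.8 = 23.52 N down at 1.9 m → arm 0.6 m, τ = 23.52 × 0.6 = 14.11 N·m clockwise.
Sandbag: 16 × 9.8 = 156.8 N down at 3 m → arm 1.7 m, τ = 156.8 × 1.7 = 266.6 N·m clockwise.
Weight: 49 × 9.8 = 480.2 N down at 0.29 m → arm 1.01 m, τ = 480.2 × 1.01 = 485 N·m counterclockwise.
Net moment of known loads = 204.3 N·m counterclockwise.
An unknown mass m at 3.3 m has arm 2 m; its moment is m·g·2 clockwise.
Balancing moments: m × 9.8 × 2 = 204.3, giving m = 204.3 / (9.8 × 2) = 10.4 kg.

m ≈ 10.4 kg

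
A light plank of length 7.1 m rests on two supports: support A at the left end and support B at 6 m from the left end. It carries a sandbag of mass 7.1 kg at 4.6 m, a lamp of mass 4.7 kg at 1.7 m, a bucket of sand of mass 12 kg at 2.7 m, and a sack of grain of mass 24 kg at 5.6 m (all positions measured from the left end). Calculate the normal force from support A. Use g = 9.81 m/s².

Taking torques about support B:
Sandbag: 7.1 × 9.81 = 69.65 N down at 4.6 m → arm 1.4 m, τ = 69.65 × 1.4 = 97.51 N·m counterclockwise.
Lamp: 4.7 × 9.81 = 46.11 N down at 1.7 m → arm 4.3 m, τ = 46.11 × 4.3 = 198.3 N·m counterclockwise.
Bucket of sand: 12 × 9.81 = 117.7 N down at 2.7 m → arm 3.3 m, τ = 117.7 × 3.3 = 388.4 N·m counterclockwise.
Sack of grain: 24 × 9.81 = 235.4 N down at 5.6 m → arm 0.4 m, τ = 235.4 × 0.4 = 94.16 N·m counterclockwise.
Net load moment about support B = 778.4 N·m counterclockwise.
Reaction R at support A is upward at 0 m, arm 6 m → moment R × 6 clockwise.
For rotational equilibrium, R × 6 = 778.4, so R = 130 N.

R_A ≈ 130 N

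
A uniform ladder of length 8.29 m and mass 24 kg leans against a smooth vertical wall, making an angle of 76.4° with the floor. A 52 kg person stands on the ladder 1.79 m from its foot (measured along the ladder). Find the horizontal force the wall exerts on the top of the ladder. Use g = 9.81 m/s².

Sum moments about the foot of the ladder (the floor normal and friction both act there and drop out).
Ladder weight 24×9.81 = 235.4 N acts at 4.145 m along the ladder; its horizontal arm is 4.145·cos76.4° = 0.9747 m → τ = 229.4 N·m clockwise.
Person: 52×9.81 = 510.1 N at 1.79 m → arm 0.4209 m → τ = 214.7 N·m clockwise.
Wall normal N acts horizontally at the top; its moment arm is the height L sinθ = 8.29·sin76.4° = 8.058 m, counterclockwise.
Setting net torque to zero: N × 8.058 = 444.1 → N = 55.1 N.

N_wall ≈ 55.1 N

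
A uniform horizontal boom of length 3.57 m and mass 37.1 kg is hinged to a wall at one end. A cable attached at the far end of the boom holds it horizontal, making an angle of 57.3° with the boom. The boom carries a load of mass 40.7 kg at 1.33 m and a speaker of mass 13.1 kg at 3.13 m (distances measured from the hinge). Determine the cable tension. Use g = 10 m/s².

Take moments about the hinge.
Beam weight: 37.1 × 10 = 371 N down at 1.785 m → arm 1.785 m, τ = 371 × 1.785 = 662.2 N·m clockwise.
Load: 40.7 × 10 = 407 N down at 1.33 m → arm 1.33 m, τ = 407 × 1.33 = 541.3 N·m clockwise.
Speaker: 13.1 × 10 = 131 N down at 3.13 m → arm 3.13 m, τ = 131 × 3.13 = 410 N·m clockwise.
Total clockwise load moment = 1614 N·m.
The cable tension T acts at 3.57 m; only its component perpendicular to the boom, T sinθ, produces torque. sin 57.3° = 0.8415.
Balancing moments: T × 3.57 × 0.8415 = 1614, giving T = 1614 / 3.004 = 537 N.

T ≈ 537 N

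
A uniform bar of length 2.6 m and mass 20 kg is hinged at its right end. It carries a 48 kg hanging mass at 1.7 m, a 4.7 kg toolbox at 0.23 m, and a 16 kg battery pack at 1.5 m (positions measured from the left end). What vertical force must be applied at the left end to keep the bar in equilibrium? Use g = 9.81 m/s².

F ≈ 370 N

Choose the right end as the axis so the unknown pivot reaction has zero arm there.
Beam weight: 20 × 9.81 = 196.2 N down at 1.3 m → arm 1.3 m, τ = 196.2 × 1.3 = 255.1 N·m counterclockwise.
Hanging mass: 48 × 9.81 = 470.9 N down at 1.7 m → arm 0.9 m, τ = 470.9 × 0.9 = 423.8 N·m counterclockwise.
Toolbox: 4.7 × 9.81 = 46.11 N down at 0.23 m → arm 2.37 m, τ = 46.11 × 2.37 = 109.3 N·m counterclockwise.
Battery pack: 16 × 9.81 = 157 N down at 1.5 m → arm 1.1 m, τ = 157 × 1.1 = 172.7 N·m counterclockwise.
Net moment of the loads = 960.9 N·m counterclockwise.
The upward force F acts at the left end, arm 2.6 m, giving F × 2.6 clockwise.
Στ = 0 ⇒ F × 2.6 = 960.9 ⇒ F = 960.9 / 2.6 = 370 N.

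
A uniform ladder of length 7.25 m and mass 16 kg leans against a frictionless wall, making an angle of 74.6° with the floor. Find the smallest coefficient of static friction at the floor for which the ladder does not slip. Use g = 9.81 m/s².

μ_min ≈ 0.138

Sum moments about the foot of the ladder (the floor normal and friction both act there and drop out).
Ladder weight 16×9.81 = 157 N acts at 3.625 m along the ladder; its horizontal arm is 3.625·cos74.6° = 0.9626 m → τ = 151.1 N·m clockwise.
Wall normal N acts horizontally at the top; its moment arm is the height L sinθ = 7.25·sin74.6° = 6.99 m, counterclockwise.
Setting net torque to zero: N × 6.99 = 151.1 → N = 21.62 N.
ΣFx = 0 ⇒ f = N_wall = 21.62 N. ΣFy = 0 ⇒ N_floor = 157 N.
μ_min = f / N_floor = 21.62 / 157 = 0.138.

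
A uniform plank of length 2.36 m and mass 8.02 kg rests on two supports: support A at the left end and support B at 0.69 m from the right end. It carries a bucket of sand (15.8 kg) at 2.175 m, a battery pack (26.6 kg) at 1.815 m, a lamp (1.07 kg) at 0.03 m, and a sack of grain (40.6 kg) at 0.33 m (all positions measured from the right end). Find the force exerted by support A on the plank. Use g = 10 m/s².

R_A ≈ 251 N

Taking torques about support B:
Beam weight: 8.02 × 10 = 80.2 N down at 1.18 m → arm 0.49 m, τ = 80.2 × 0.49 = 39.3 N·m counterclockwise.
Bucket of sand: 15.8 × 10 = 158 N down at 2.175 m → arm 1.485 m, τ = 158 × 1.485 = 234.6 N·m counterclockwise.
Battery pack: 26.6 × 10 = 266 N down at 1.815 m → arm 1.125 m, τ = 266 × 1.125 = 299.2 N·m counterclockwise.
Lamp: 1.07 × 10 = 10.7 N down at 0.03 m → arm 0.66 m, τ = 10.7 × 0.66 = 7.062 N·m clockwise.
Sack of grain: 40.6 × 10 = 406 N down at 0.33 m → arm 0.36 m, τ = 406 × 0.36 = 146.2 N·m clockwise.
Net load moment about support B = 419.8 N·m counterclockwise.
Reaction R at support A is upward at 2.36 m, arm 1.67 m → moment R × 1.67 clockwise.
For rotational equilibrium, R × 1.67 = 419.8, so R = 251 N.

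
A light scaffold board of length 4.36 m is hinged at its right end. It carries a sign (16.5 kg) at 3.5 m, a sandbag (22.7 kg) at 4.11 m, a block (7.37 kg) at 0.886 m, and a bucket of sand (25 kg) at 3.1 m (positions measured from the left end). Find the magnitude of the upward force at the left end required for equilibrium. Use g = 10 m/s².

About the right end:
Sign: 16.5 × 10 = 165 N down at 3.5 m → arm 0.86 m, τ = 165 × 0.86 = 141.9 N·m counterclockwise.
Sandbag: 22.7 × 10 = 227 N down at 4.11 m → arm 0.25 m, τ = 227 × 0.25 = 56.75 N·m counterclockwise.
Block: 7.37 × 10 = 73.7 N down at 0.886 m → arm 3.474 m, τ = 73.7 × 3.474 = 256 N·m counterclockwise.
Bucket of sand: 25 × 10 = 250 N down at 3.1 m → arm 1.26 m, τ = 250 × 1.26 = 315 N·m counterclockwise.
Net moment of the loads = 769.6 N·m counterclockwise.
The upward force F acts at the left end, arm 4.36 m, giving F × 4.36 clockwise.
Balancing moments: F × 4.36 = 769.6, giving F = 769.6 / 4.36 = 177 N.

F ≈ 177 N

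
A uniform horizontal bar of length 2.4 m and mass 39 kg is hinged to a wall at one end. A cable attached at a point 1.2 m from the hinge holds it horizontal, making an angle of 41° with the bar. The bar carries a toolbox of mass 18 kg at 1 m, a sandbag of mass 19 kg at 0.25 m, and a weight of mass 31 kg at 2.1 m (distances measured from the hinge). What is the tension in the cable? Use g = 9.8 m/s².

Sum moments about the hinge (the unknown hinge reaction has zero arm there).
Beam weight: 39 × 9.8 = 382.2 N down at 1.2 m → arm 1.2 m, τ = 382.2 × 1.2 = 458.6 N·m clockwise.
Toolbox: 18 × 9.8 = 176.4 N down at 1 m → arm 1 m, τ = 176.4 × 1 = 176.4 N·m clockwise.
Sandbag: 19 × 9.8 = 186.2 N down at 0.25 m → arm 0.25 m, τ = 186.2 × 0.25 = 46.55 N·m clockwise.
Weight: 31 × 9.8 = 303.8 N down at 2.1 m → arm 2.1 m, τ = 303.8 × 2.1 = 638 N·m clockwise.
Total clockwise load moment = 1320 N·m.
The cable tension T acts at 1.2 m; only its component perpendicular to the bar, T sinθ, produces torque. sin 41° = 0.6561.
Setting net torque to zero: T × 1.2 × 0.6561 = 1320 → T = 1320 / 0.7873 = 1680 N.

T ≈ 1680 N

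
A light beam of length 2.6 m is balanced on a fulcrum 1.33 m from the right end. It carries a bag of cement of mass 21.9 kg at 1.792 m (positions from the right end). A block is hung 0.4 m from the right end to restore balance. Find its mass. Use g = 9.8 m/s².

m ≈ 10.9 kg

Take moments about the fulcrum (at 1.33 m from the right end).
Bag of cement: 21.9 × 9.8 = 214.6 N down at 1.792 m → arm 0.462 m, τ = 214.6 × 0.462 = 99.15 N·m counterclockwise.
Net moment of known loads = 99.15 N·m counterclockwise.
An unknown mass m at 0.4 m has arm 0.93 m; its moment is m·g·0.93 clockwise.
For rotational equilibrium, m × 9.8 × 0.93 = 99.15, so m = 99.15 / (9.8 × 0.93) = 10.9 kg.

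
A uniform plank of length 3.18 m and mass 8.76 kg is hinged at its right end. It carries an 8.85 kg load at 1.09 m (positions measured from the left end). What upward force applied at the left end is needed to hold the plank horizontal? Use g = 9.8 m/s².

Taking torques about the right end:
Beam weight: 8.76 × 9.8 = 85.85 N down at 1.59 m → arm 1.59 m, τ = 85.85 × 1.59 = 136.5 N·m counterclockwise.
Load: 8.85 × 9.8 = 86.73 N down at 1.09 m → arm 2.09 m, τ = 86.73 × 2.09 = 181.3 N·m counterclockwise.
Net moment of the loads = 317.8 N·m counterclockwise.
The upward force F acts at the left end, arm 3.18 m, giving F × 3.18 clockwise.
Setting net torque to zero: F × 3.18 = 317.8 → F = 317.8 / 3.18 = 99.9 N.

F ≈ 99.9 N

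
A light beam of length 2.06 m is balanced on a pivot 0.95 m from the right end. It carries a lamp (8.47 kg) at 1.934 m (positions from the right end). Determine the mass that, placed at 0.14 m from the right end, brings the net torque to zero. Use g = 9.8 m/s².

Taking torques about the pivot (at 0.95 m from the right end):
Lamp: 8.47 × 9.8 = 83.01 N down at 1.934 m → arm 0.984 m, τ = 83.01 × 0.984 = 81.68 N·m counterclockwise.
Net moment of known loads = 81.68 N·m counterclockwise.
An unknown mass m at 0.14 m has arm 0.81 m; its moment is m·g·0.81 clockwise.
Setting net torque to zero: m × 9.8 × 0.81 = 81.68 → m = 81.68 / (9.8 × 0.81) = 10.3 kg.

m ≈ 10.3 kg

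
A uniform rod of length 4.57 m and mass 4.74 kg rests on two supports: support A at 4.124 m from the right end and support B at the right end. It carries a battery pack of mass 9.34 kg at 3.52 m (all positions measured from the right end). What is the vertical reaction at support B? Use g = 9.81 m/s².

Take moments about support A.
Beam weight: 4.74 × 9.81 = 46.5 N down at 2.285 m → arm 1.839 m, τ = 46.5 × 1.839 = 85.51 N·m clockwise.
Battery pack: 9.34 × 9.81 = 91.63 N down at 3.52 m → arm 0.604 m, τ = 91.63 × 0.604 = 55.34 N·m clockwise.
Net load moment about support A = 140.9 N·m clockwise.
Reaction R at support B is upward at 0 m, arm 4.124 m → moment R × 4.124 counterclockwise.
Balancing moments: R × 4.124 = 140.9, giving R = 34.2 N.

R_B ≈ 34.2 N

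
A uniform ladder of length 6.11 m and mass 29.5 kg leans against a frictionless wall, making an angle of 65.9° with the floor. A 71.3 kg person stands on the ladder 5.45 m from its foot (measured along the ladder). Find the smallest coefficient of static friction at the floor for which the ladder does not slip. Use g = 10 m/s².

Choose the foot of the ladder as the axis so the floor normal and friction both act there and drop out.
Ladder weight 29.5×10 = 295 N acts at 3.055 m along the ladder; its horizontal arm is 3.055·cos65.9° = 1.247 m → τ = 367.9 N·m clockwise.
Person: 71.3×10 = 713 N at 5.45 m → arm 2.225 m → τ = 1586 N·m clockwise.
Wall normal N acts horizontally at the top; its moment arm is the height L sinθ = 6.11·sin65.9° = 5.577 m, counterclockwise.
Στ = 0 ⇒ N × 5.577 = 1954 ⇒ N = 350.4 N.
ΣFx = 0 ⇒ f = N_wall = 350.4 N. ΣFy = 0 ⇒ N_floor = 1008 N.
μ_min = f / N_floor = 350.4 / 1008 = 0.348.

μ_min ≈ 0.348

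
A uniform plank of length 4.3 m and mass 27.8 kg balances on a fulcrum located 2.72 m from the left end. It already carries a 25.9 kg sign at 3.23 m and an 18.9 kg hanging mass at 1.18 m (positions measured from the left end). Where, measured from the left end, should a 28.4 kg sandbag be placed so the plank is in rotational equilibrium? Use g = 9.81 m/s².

Choose the fulcrum (at 2.72 m from the left end) as the axis so the support reaction has zero arm there.
Beam weight: 27.8 × 9.81 = 272.7 N down at 2.15 m → arm 0.57 m, τ = 272.7 × 0.57 = 155.4 N·m counterclockwise.
Sign: 25.9 × 9.81 = 254.1 N down at 3.23 m → arm 0.51 m, τ = 254.1 × 0.51 = 129.6 N·m clockwise.
Hanging mass: 18.9 × 9.81 = 185.4 N down at 1.18 m → arm 1.54 m, τ = 185.4 × 1.54 = 285.5 N·m counterclockwise.
Net moment of existing loads = 311.3 N·m counterclockwise.
The sandbag weighs 28.4 × 9.81 = 278.6 N and must supply an equal clockwise moment, so its lever arm about the fulcrum is 311.3 / 278.6 = 1.12 m.
That puts it at 2.72 + 1.12 = 3.84 m from the left end.

x ≈ 3.84 m from the left end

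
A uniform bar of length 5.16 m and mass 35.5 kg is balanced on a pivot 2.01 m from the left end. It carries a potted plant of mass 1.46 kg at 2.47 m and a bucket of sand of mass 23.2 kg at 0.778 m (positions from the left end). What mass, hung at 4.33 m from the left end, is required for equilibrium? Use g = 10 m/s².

m ≈ 3.31 kg

Sum moments about the pivot (at 2.01 m from the left end) (the support reaction has zero arm there).
Beam weight: 35.5 × 10 = 355 N down at 2.58 m → arm 0.57 m, τ = 355 × 0.57 = 202.3 N·m clockwise.
Potted plant: 1.46 × 10 = 14.6 N down at 2.47 m → arm 0.46 m, τ = 14.6 × 0.46 = 6.716 N·m clockwise.
Bucket of sand: 23.2 × 10 = 232 N down at 0.778 m → arm 1.232 m, τ = 232 × 1.232 = 285.8 N·m counterclockwise.
Net moment of known loads = 76.78 N·m counterclockwise.
An unknown mass m at 4.33 m has arm 2.32 m; its moment is m·g·2.32 clockwise.
Setting net torque to zero: m × 10 × 2.32 = 76.78 → m = 76.78 / (10 × 2.32) = 3.31 kg.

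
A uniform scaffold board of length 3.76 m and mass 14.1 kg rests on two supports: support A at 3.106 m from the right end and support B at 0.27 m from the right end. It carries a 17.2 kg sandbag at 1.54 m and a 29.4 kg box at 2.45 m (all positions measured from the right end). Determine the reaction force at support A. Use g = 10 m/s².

Choose support B as the axis so its reaction then has zero moment arm.
Beam weight: 14.1 × 10 = 141 N down at 1.88 m → arm 1.61 m, τ = 141 × 1.61 = 227 N·m counterclockwise.
Sandbag: 17.2 × 10 = 172 N down at 1.54 m → arm 1.27 m, τ = 172 × 1.27 = 218.4 N·m counterclockwise.
Box: 29.4 × 10 = 294 N down at 2.45 m → arm 2.18 m, τ = 294 × 2.18 = 640.9 N·m counterclockwise.
Net load moment about support B = 1086 N·m counterclockwise.
Reaction R at support A is upward at 3.106 m, arm 2.836 m → moment R × 2.836 clockwise.
Balancing moments: R × 2.836 = 1086, giving R = 383 N.

R_A ≈ 383 N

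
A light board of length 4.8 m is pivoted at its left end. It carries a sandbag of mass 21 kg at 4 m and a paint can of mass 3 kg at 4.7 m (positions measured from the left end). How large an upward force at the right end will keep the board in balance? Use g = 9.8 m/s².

F ≈ 200 N

Take moments about the left end.
Sandbag: 21 × 9.8 = 205.8 N down at 4 m → arm 4 m, τ = 205.8 × 4 = 823.2 N·m clockwise.
Paint can: 3 × 9.8 = 29.4 N down at 4.7 m → arm 4.7 m, τ = 29.4 × 4.7 = 138.2 N·m clockwise.
Net moment of the loads = 961.4 N·m clockwise.
The upward force F acts at the right end, arm 4.8 m, giving F × 4.8 counterclockwise.
Στ = 0 ⇒ F × 4.8 = 961.4 ⇒ F = 961.4 / 4.8 = 200 N.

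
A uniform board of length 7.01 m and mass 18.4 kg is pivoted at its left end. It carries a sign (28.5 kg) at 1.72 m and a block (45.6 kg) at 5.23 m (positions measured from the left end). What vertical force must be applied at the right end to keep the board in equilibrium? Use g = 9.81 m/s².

F ≈ 493 N

Sum moments about the left end (the unknown pivot reaction has zero arm there).
Beam weight: 18.4 × 9.81 = 180.5 N down at 3.505 m → arm 3.505 m, τ = 180.5 × 3.505 = 632.7 N·m clockwise.
Sign: 28.5 × 9.81 = 279.6 N down at 1.72 m → arm 1.72 m, τ = 279.6 × 1.72 = 480.9 N·m clockwise.
Block: 45.6 × 9.81 = 447.3 N down at 5.23 m → arm 5.23 m, τ = 447.3 × 5.23 = 2339 N·m clockwise.
Net moment of the loads = 3453 N·m clockwise.
The upward force F acts at the right end, arm 7.01 m, giving F × 7.01 counterclockwise.
Στ = 0 ⇒ F × 7.01 = 3453 ⇒ F = 3453 / 7.01 = 493 N.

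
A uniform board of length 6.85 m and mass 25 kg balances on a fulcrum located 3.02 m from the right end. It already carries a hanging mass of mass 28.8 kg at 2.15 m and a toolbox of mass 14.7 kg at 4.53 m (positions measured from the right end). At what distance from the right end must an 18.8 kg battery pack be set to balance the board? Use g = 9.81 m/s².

x ≈ 2.63 m from the right end

About the fulcrum (at 3.02 m from the right end):
Beam weight: 25 × 9.81 = 245.2 N down at 3.425 m → arm 0.405 m, τ = 245.2 × 0.405 = 99.31 N·m counterclockwise.
Hanging mass: 28.8 × 9.81 = 282.5 N down at 2.15 m → arm 0.87 m, τ = 282.5 × 0.87 = 245.8 N·m clockwise.
Toolbox: 14.7 × 9.81 = 144.2 N down at 4.53 m → arm 1.51 m, τ = 144.2 × 1.51 = 217.7 N·m counterclockwise.
Net moment of existing loads = 71.21 N·m counterclockwise.
The battery pack weighs 18.8 × 9.81 = 184.4 N and must supply an equal clockwise moment, so its lever arm about the fulcrum is 71.21 / 184.4 = 0.386 m.
That puts it at 3.02 − 0.386 = 2.63 m from the right end.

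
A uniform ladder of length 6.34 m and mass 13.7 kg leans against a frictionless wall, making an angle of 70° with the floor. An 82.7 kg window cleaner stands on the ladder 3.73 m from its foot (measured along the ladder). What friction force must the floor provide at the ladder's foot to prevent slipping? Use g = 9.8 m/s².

f ≈ 198 N

Choose the foot of the ladder as the axis so the floor normal and friction both act there and drop out.
Ladder weight 13.7×9.8 = 134.3 N acts at 3.17 m along the ladder; its horizontal arm is 3.17·cos70° = 1.084 m → τ = 145.6 N·m clockwise.
Window cleaner: 82.7×9.8 = 810.5 N at 3.73 m → arm 1.276 m → τ = 1034 N·m clockwise.
Wall normal N acts horizontally at the top; its moment arm is the height L sinθ = 6.34·sin70° = 5.958 m, counterclockwise.
Στ = 0 ⇒ N × 5.958 = 1180 ⇒ N = 198 N.
ΣFx = 0: friction at the foot balances the wall's push, so f = N_wall = 198 N.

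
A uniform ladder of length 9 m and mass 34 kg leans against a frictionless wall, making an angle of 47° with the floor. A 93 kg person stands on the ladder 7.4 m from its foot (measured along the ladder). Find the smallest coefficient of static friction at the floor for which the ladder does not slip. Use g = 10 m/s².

μ_min ≈ 0.686

Take moments about the foot of the ladder.
Ladder weight 34×10 = 340 N acts at 4.5 m along the ladder; its horizontal arm is 4.5·cos47° = 3.069 m → τ = 1043 N·m clockwise.
Person: 93×10 = 930 N at 7.4 m → arm 5.047 m → τ = 4694 N·m clockwise.
Wall normal N acts horizontally at the top; its moment arm is the height L sinθ = 9·sin47° = 6.582 m, counterclockwise.
Στ = 0 ⇒ N × 6.582 = 5737 ⇒ N = 871.6 N.
ΣFx = 0 ⇒ f = N_wall = 871.6 N. ΣFy = 0 ⇒ N_floor = 1270 N.
μ_min = f / N_floor = 871.6 / 1270 = 0.686.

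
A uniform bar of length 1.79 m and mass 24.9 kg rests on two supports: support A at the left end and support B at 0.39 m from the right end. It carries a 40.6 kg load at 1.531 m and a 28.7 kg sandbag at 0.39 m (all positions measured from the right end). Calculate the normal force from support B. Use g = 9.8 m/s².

R_B ≈ 511 N

Taking torques about support A:
Beam weight: 24.9 × 9.8 = 244 N down at 0.895 m → arm 0.895 m, τ = 244 × 0.895 = 218.4 N·m clockwise.
Load: 40.6 × 9.8 = 397.9 N down at 1.531 m → arm 0.259 m, τ = 397.9 × 0.259 = 103.1 N·m clockwise.
Sandbag: 28.7 × 9.8 = 281.3 N down at 0.39 m → arm 1.4 m, τ = 281.3 × 1.4 = 393.8 N·m clockwise.
Net load moment about support A = 715.3 N·m clockwise.
Reaction R at support B is upward at 0.39 m, arm 1.4 m → moment R × 1.4 counterclockwise.
For rotational equilibrium, R × 1.4 = 715.3, so R = 511 N.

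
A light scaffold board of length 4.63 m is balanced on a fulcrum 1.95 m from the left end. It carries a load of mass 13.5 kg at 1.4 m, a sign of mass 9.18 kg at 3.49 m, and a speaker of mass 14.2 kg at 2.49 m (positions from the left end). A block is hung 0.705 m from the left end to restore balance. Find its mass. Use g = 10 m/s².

Take moments about the fulcrum (at 1.95 m from the left end).
Load: 13.5 × 10 = 135 N down at 1.4 m → arm 0.55 m, τ = 135 × 0.55 = 74.25 N·m counterclockwise.
Sign: 9.18 × 10 = 91.8 N down at 3.49 m → arm 1.54 m, τ = 91.8 × 1.54 = 141.4 N·m clockwise.
Speaker: 14.2 × 10 = 142 N down at 2.49 m → arm 0.54 m, τ = 142 × 0.54 = 76.68 N·m clockwise.
Net moment of known loads = 143.8 N·m clockwise.
An unknown mass m at 0.705 m has arm 1.245 m; its moment is m·g·1.245 counterclockwise.
For rotational equilibrium, m × 10 × 1.245 = 143.8, so m = 143.8 / (10 × 1.245) = 11.6 kg.

m ≈ 11.6 kg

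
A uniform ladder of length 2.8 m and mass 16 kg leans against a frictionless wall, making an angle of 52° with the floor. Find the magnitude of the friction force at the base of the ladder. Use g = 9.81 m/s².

f ≈ 61.3 N

Choose the foot of the ladder as the axis so the floor normal and friction both act there and drop out.
Ladder weight 16×9.81 = 157 N acts at 1.4 m along the ladder; its horizontal arm is 1.4·cos52° = 0.8619 m → τ = 135.3 N·m clockwise.
Wall normal N acts horizontally at the top; its moment arm is the height L sinθ = 2.8·sin52° = 2.206 m, counterclockwise.
Στ = 0 ⇒ N × 2.206 = 135.3 ⇒ N = 61.3 N.
ΣFx = 0: friction at the foot balances the wall's push, so f = N_wall = 61.3 N.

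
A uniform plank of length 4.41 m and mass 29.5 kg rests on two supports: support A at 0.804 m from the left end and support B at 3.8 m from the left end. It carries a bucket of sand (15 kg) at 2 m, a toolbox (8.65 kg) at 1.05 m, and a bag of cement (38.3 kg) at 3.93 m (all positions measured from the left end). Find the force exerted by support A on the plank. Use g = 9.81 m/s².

About support B:
Beam weight: 29.5 × 9.81 = 289.4 N down at 2.205 m → arm 1.595 m, τ = 289.4 × 1.595 = 461.6 N·m counterclockwise.
Bucket of sand: 15 × 9.81 = 147.2 N down at 2 m → arm 1.8 m, τ = 147.2 × 1.8 = 265 N·m counterclockwise.
Toolbox: 8.65 × 9.81 = 84.86 N down at 1.05 m → arm 2.75 m, τ = 84.86 × 2.75 = 233.4 N·m counterclockwise.
Bag of cement: 38.3 × 9.81 = 375.7 N down at 3.93 m → arm 0.13 m, τ = 375.7 × 0.13 = 48.84 N·m clockwise.
Net load moment about support B = 911.2 N·m counterclockwise.
Reaction R at support A is upward at 0.804 m, arm 2.996 m → moment R × 2.996 clockwise.
For rotational equilibrium, R × 2.996 = 911.2, so R = 304 N.

R_A ≈ 304 N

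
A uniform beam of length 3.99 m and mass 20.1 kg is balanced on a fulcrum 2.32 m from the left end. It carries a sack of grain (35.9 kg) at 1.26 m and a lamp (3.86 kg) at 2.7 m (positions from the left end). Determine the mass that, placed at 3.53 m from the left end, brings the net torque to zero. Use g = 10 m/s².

Take moments about the fulcrum (at 2.32 m from the left end).
Beam weight: 20.1 × 10 = 201 N down at 1.995 m → arm 0.325 m, τ = 201 × 0.325 = 65.33 N·m counterclockwise.
Sack of grain: 35.9 × 10 = 359 N down at 1.26 m → arm 1.06 m, τ = 359 × 1.06 = 380.5 N·m counterclockwise.
Lamp: 3.86 × 10 = 38.6 N down at 2.7 m → arm 0.38 m, τ = 38.6 × 0.38 = 14.67 N·m clockwise.
Net moment of known loads = 431.2 N·m counterclockwise.
An unknown mass m at 3.53 m has arm 1.21 m; its moment is m·g·1.21 clockwise.
Setting net torque to zero: m × 10 × 1.21 = 431.2 → m = 431.2 / (10 × 1.21) = 35.6 kg.

m ≈ 35.6 kg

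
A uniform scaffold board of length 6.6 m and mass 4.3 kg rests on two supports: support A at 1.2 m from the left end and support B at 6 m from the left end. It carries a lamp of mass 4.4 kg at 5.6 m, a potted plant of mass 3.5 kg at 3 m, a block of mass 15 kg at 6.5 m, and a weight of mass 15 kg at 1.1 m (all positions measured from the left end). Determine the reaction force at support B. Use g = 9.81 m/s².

R_B ≈ 230 N

Taking torques about support A:
Beam weight: 4.3 × 9.81 = 42.18 N down at 3.3 m → arm 2.1 m, τ = 42.18 × 2.1 = 88.58 N·m clockwise.
Lamp: 4.4 × 9.81 = 43.16 N down at 5.6 m → arm 4.4 m, τ = 43.16 × 4.4 = 189.9 N·m clockwise.
Potted plant: 3.5 × 9.81 = 34.34 N down at 3 m → arm 1.8 m, τ = 34.34 × 1.8 = 61.81 N·m clockwise.
Block: 15 × 9.81 = 147.2 N down at 6.5 m → arm 5.3 m, τ = 147.2 × 5.3 = 780.2 N·m clockwise.
Weight: 15 × 9.81 = 147.2 N down at 1.1 m → arm 0.1 m, τ = 147.2 × 0.1 = 14.72 N·m counterclockwise.
Net load moment about support A = 1106 N·m clockwise.
Reaction R at support B is upward at 6 m, arm 4.8 m → moment R × 4.8 counterclockwise.
Balancing moments: R × 4.8 = 1106, giving R = 230 N.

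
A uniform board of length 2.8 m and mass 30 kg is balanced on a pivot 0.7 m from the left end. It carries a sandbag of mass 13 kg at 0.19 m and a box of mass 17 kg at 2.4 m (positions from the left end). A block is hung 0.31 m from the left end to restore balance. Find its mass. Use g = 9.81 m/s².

Sum moments about the pivot (at 0.7 m from the left end) (the support reaction has zero arm there).
Beam weight: 30 × 9.81 = 294.3 N down at 1.4 m → arm 0.7 m, τ = 294.3 × 0.7 = 206 N·m clockwise.
Sandbag: 13 × 9.81 = 127.5 N down at 0.19 m → arm 0.51 m, τ = 127.5 × 0.51 = 65.03 N·m counterclockwise.
Box: 17 × 9.81 = 166.8 N down at 2.4 m → arm 1.7 m, τ = 166.8 × 1.7 = 283.6 N·m clockwise.
Net moment of known loads = 424.6 N·m clockwise.
An unknown mass m at 0.31 m has arm 0.39 m; its moment is m·g·0.39 counterclockwise.
Setting net torque to zero: m × 9.81 × 0.39 = 424.6 → m = 424.6 / (9.81 × 0.39) = 111 kg.

m ≈ 111 kg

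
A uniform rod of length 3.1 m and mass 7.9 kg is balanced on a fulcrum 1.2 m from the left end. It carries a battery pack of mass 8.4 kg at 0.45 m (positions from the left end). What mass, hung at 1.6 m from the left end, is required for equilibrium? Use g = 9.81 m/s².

m ≈ 8.84 kg

About the fulcrum (at 1.2 m from the left end):
Beam weight: 7.9 × 9.81 = 77.5 N down at 1.55 m → arm 0.35 m, τ = 77.5 × 0.35 = 27.12 N·m clockwise.
Battery pack: 8.4 × 9.81 = 82.4 N down at 0.45 m → arm 0.75 m, τ = 82.4 × 0.75 = 61.8 N·m counterclockwise.
Net moment of known loads = 34.68 N·m counterclockwise.
An unknown mass m at 1.6 m has arm 0.4 m; its moment is m·g·0.4 clockwise.
For rotational equilibrium, m × 9.81 × 0.4 = 34.68, so m = 34.68 / (9.81 × 0.4) = 8.84 kg.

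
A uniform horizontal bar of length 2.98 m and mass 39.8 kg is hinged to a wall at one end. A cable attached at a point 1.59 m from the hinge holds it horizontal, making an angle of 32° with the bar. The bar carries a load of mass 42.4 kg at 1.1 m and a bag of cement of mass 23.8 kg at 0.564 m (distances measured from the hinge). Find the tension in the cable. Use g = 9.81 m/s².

Taking torques about the hinge:
Beam weight: 39.8 × 9.81 = 390.4 N down at 1.49 m → arm 1.49 m, τ = 390.4 × 1.49 = 581.7 N·m clockwise.
Load: 42.4 × 9.81 = 415.9 N down at 1.1 m → arm 1.1 m, τ = 415.9 × 1.1 = 457.5 N·m clockwise.
Bag of cement: 23.8 × 9.81 = 233.5 N down at 0.564 m → arm 0.564 m, τ = 233.5 × 0.564 = 131.7 N·m clockwise.
Total clockwise load moment = 1171 N·m.
The cable tension T acts at 1.59 m; only its component perpendicular to the bar, T sinθ, produces torque. sin 32° = 0.5299.
For rotational equilibrium, T × 1.59 × 0.5299 = 1171, so T = 1171 / 0.8425 = 1390 N.

T ≈ 1390 N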